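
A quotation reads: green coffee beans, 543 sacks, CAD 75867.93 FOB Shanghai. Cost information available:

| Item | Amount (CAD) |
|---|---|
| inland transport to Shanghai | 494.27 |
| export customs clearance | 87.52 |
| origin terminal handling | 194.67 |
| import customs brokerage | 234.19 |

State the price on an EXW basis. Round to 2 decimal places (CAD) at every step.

Not relevant to the conversion: brokerage — on the buyer under both terms; not part of either seller's price.
From FOB to EXW, the seller no longer bears: inland to port, export clearance, origin terminal.
EXW price = 75867.93 − 494.27 − 87.52 − 194.67 = 75091.47

EXW price: CAD 75091.47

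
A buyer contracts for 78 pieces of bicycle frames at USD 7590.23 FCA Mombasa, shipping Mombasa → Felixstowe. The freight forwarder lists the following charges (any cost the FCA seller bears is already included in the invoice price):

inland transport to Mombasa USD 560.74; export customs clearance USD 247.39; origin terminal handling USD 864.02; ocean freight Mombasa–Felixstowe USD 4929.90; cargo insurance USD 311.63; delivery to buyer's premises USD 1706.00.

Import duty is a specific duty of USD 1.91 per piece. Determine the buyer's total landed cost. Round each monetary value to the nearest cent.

FCA: the seller delivers export-cleared goods to the carrier; the buyer bears costs from that point.
Already in the invoice (seller's account under FCA): inland to port, export clearance — exclude.
CIF value = FCA price + origin terminal + freight + insurance = 7590.23 + 864.02 + 4929.90 + 311.63 = 13695.78
Import duty = 78 × 1.91 = 148.98
Buyer bears: origin terminal 864.02 + freight 4929.90 + insurance 311.63 + delivery 1706.00 + duty 148.98 = 7960.53
Landed cost = invoice 7590.23 + 7960.53 = 15550.76

Total landed cost: USD 15550.76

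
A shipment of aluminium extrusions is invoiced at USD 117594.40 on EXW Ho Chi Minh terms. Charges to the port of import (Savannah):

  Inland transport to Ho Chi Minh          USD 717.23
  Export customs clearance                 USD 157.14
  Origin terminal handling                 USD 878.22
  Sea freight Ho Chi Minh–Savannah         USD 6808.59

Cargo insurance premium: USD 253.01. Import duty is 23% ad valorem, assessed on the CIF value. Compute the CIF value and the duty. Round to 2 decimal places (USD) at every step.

CIF = EXW price + pre-shipment costs + freight + insurance
CIF = 117594.40 + 717.23 + 157.14 + 878.22 + 6808.59 + 253.01 = 126408.59
Import duty = 126408.59 × 23% = 29073.98

CIF value: USD 126408.59; import duty: USD 29073.98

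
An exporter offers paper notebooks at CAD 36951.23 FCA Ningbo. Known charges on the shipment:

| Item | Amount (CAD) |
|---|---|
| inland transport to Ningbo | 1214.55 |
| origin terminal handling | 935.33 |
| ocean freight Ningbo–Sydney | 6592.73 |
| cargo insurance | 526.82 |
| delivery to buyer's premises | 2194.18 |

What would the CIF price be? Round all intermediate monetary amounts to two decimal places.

CIF price: CAD 45006.11

Not relevant to the conversion: inland to port — on the seller under both FCA and CIF; already in the FCA price and stays in the CIF price. delivery — on the buyer under both terms; not part of either seller's price.
From FCA to CIF, the seller additionally bears: origin terminal, freight, insurance.
CIF price = 36951.23 + 935.33 + 6592.73 + 526.82 = 45006.11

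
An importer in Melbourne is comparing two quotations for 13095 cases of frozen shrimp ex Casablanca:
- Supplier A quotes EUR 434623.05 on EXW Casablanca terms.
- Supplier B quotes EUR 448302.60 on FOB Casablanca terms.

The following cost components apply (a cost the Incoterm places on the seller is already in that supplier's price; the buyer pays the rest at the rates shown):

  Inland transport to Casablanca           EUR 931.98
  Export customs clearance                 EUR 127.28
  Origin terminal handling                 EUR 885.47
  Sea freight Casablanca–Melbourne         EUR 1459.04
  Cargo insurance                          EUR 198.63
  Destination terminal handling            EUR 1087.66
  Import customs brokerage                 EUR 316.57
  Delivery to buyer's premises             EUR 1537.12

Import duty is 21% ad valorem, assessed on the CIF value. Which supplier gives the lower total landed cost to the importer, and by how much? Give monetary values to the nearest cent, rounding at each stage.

Supplier A is cheaper by EUR 14199.14

Supplier A (EXW):
CIF value = EXW price + inland to port + export clearance + origin terminal + freight + insurance = 434623.05 + 931.98 + 127.28 + 885.47 + 1459.04 + 198.63 = 438225.45
Import duty = 438225.45 × 21% = 92027.34
Buyer bears (A): 931.98 + 127.28 + 885.47 + 1459.04 + 198.63 + 1087.66 + 316.57 + 1537.12 = 6543.75
Landed cost (A) = invoice 434623.05 + 6543.75 + duty 92027.34 = 533194.14
Supplier B (FOB):
CIF value = FOB price + freight + insurance = 448302.60 + 1459.04 + 198.63 = 449960.27
Import duty = 449960.27 × 21% = 94491.66
Buyer bears (B): 1459.04 + 198.63 + 1087.66 + 316.57 + 1537.12 = 4599.02
Landed cost (B) = invoice 448302.60 + 4599.02 + duty 94491.66 = 547393.28
Difference = |533194.14 − 547393.28| = 14199.14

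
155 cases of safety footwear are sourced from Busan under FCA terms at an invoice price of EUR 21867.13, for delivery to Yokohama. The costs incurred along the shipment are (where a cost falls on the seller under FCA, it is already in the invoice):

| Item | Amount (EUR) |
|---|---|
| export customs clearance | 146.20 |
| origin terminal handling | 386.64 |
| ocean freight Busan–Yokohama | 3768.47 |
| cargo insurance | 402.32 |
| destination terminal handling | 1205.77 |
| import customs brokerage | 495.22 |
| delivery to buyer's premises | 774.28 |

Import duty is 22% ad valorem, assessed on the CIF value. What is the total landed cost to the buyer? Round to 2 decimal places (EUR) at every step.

FCA: the seller delivers export-cleared goods to the carrier; the buyer bears costs from that point.
Already in the invoice (seller's account under FCA): export clearance — exclude.
CIF value = FCA price + origin terminal + freight + insurance = 21867.13 + 386.64 + 3768.47 + 402.32 = 26424.56
Import duty = 26424.56 × 22% = 5813.40
Buyer bears: origin terminal 386.64 + freight 3768.47 + insurance 402.32 + destination terminal 1205.77 + brokerage 495.22 + delivery 774.28 + duty 5813.40 = 12846.10
Landed cost = invoice 21867.13 + 12846.10 = 34713.23

Total landed cost: EUR 34713.23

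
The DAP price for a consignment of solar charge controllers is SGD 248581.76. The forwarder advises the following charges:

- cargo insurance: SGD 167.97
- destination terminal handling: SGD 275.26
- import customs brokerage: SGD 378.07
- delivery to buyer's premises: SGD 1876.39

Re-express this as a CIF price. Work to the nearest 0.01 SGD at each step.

CIF price: SGD 246430.11

Not relevant to the conversion: insurance — on the seller under both DAP and CIF; already in the DAP price and stays in the CIF price. brokerage — on the buyer under both terms; not part of either seller's price.
From DAP to CIF, the seller no longer bears: destination terminal, delivery.
CIF price = 248581.76 − 275.26 − 1876.39 = 246430.11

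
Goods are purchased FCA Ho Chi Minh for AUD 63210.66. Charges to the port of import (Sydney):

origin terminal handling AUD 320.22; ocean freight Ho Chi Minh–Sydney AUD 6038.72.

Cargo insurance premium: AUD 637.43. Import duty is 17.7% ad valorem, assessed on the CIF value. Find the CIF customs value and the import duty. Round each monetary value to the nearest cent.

CIF = FCA price + pre-shipment costs + freight + insurance
CIF = 63210.66 + 320.22 + 6038.72 + 637.43 = 70207.03
Import duty = 70207.03 × 17.7% = 12426.64

CIF value: AUD 70207.03; import duty: AUD 12426.64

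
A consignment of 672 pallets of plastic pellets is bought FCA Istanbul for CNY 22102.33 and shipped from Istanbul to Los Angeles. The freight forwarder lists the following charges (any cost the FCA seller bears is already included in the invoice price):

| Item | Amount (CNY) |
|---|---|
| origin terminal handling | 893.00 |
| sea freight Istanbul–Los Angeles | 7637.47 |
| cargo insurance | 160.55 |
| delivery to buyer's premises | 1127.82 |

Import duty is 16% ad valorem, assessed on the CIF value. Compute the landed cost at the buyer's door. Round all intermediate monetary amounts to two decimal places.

FCA: the seller delivers export-cleared goods to the carrier; the buyer bears costs from that point.
CIF value = FCA price + origin terminal + freight + insurance = 22102.33 + 893.00 + 7637.47 + 160.55 = 30793.35
Import duty = 30793.35 × 16% = 4926.94
Buyer bears: origin terminal 893.00 + freight 7637.47 + insurance 160.55 + delivery 1127.82 + duty 4926.94 = 14745.78
Landed cost = invoice 22102.33 + 14745.78 = 36848.11

Total landed cost: CNY 36848.11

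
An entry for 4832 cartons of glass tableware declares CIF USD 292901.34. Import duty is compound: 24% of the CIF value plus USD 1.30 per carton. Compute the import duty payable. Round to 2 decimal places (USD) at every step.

Import duty: USD 76577.92

Ad valorem component: 292901.34 × 24% = 70296.32
Specific component: 4832 × 1.30 = 6281.60
Import duty = 70296.32 + 6281.60 = 76577.92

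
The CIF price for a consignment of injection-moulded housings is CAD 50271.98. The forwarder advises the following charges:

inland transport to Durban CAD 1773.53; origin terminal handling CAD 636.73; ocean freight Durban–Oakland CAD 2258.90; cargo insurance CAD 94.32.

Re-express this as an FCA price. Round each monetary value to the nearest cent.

FCA price: CAD 47282.03

Not relevant to the conversion: inland to port — on the seller under both CIF and FCA; already in the CIF price and stays in the FCA price.
From CIF to FCA, the seller no longer bears: origin terminal, freight, insurance.
FCA price = 50271.98 − 636.73 − 2258.90 − 94.32 = 47282.03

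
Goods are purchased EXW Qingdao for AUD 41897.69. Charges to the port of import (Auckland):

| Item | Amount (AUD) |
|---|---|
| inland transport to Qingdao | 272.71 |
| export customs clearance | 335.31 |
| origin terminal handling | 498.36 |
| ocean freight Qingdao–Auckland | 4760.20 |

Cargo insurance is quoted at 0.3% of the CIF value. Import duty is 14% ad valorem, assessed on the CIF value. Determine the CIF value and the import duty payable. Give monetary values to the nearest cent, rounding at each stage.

CIF value: AUD 47907.99; import duty: AUD 6707.12

Let C be the CIF value. C = EXW price + pre-shipment costs + freight + 0.3% × C
C − 0.3% × C = 41897.69 + 272.71 + 335.31 + 498.36 + 4760.20
0.997 × C = 47764.27
C = 47764.27 / 0.997 = 47907.99
Insurance premium = 0.3% × 47907.99 = 143.72
Import duty = 47907.99 × 14% = 6707.12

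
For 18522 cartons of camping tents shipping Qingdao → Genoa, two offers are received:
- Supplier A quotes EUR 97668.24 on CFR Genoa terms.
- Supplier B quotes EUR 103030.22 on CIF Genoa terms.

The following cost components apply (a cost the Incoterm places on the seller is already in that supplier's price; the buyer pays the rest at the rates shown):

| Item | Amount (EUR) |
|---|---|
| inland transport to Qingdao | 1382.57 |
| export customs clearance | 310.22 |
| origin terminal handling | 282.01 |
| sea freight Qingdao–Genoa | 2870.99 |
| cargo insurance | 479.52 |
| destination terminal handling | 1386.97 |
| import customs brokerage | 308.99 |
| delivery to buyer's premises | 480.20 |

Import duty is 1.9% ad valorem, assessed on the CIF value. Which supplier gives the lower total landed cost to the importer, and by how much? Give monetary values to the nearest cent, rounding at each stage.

Supplier A (CFR):
CIF value = CFR price + insurance = 97668.24 + 479.52 = 98147.76
Import duty = 98147.76 × 1.9% = 1864.81
Buyer bears (A): 479.52 + 1386.97 + 308.99 + 480.20 = 2655.68
Landed cost (A) = invoice 97668.24 + 2655.68 + duty 1864.81 = 102188.73
Supplier B (CIF):
The CIF price already equals the CIF value: 103030.22
Import duty = 103030.22 × 1.9% = 1957.57
Buyer bears (B): 1386.97 + 308.99 + 480.20 = 2176.16
Landed cost (B) = invoice 103030.22 + 2176.16 + duty 1957.57 = 107163.95
Difference = |102188.73 − 107163.95| = 4975.22

Supplier A is cheaper by EUR 4975.22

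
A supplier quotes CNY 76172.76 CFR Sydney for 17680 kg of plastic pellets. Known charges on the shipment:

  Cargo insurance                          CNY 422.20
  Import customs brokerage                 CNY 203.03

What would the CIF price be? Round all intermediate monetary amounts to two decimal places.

Not relevant to the conversion: brokerage — on the buyer under both terms; not part of either seller's price.
From CFR to CIF, the seller additionally bears: insurance.
CIF price = 76172.76 + 422.20 = 76594.96

CIF price: CNY 76594.96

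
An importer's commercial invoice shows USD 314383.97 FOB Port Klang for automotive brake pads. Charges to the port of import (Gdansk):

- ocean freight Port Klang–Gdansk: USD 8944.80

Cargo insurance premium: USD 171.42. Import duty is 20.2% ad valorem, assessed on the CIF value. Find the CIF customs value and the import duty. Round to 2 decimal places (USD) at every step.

CIF value: USD 323500.19; import duty: USD 65347.04

CIF = FOB price + freight + insurance
CIF = 314383.97 + 8944.80 + 171.42 = 323500.19
Import duty = 323500.19 × 20.2% = 65347.04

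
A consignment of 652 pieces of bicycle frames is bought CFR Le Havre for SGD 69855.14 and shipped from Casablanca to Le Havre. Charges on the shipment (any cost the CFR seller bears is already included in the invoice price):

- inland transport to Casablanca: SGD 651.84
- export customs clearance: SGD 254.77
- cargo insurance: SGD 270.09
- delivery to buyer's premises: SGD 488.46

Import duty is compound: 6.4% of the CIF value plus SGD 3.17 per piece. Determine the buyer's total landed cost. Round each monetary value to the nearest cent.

Total landed cost: SGD 77168.54

CFR: the seller pays costs through ocean freight to the destination port, but not insurance.
Already in the invoice (seller's account under CFR): inland to port, export clearance — exclude.
CIF value = CFR price + insurance = 69855.14 + 270.09 = 70125.23
Ad valorem component: 70125.23 × 6.4% = 4488.01
Specific component: 652 × 3.17 = 2066.84
Import duty = 4488.01 + 2066.84 = 6554.85
Buyer bears: insurance 270.09 + delivery 488.46 + duty 6554.85 = 7313.40
Landed cost = invoice 69855.14 + 7313.40 = 77168.54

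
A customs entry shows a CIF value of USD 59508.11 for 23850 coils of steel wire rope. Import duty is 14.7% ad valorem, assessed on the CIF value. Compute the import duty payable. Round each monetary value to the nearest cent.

Import duty: USD 8747.69

Import duty = 59508.11 × 14.7% = 8747.69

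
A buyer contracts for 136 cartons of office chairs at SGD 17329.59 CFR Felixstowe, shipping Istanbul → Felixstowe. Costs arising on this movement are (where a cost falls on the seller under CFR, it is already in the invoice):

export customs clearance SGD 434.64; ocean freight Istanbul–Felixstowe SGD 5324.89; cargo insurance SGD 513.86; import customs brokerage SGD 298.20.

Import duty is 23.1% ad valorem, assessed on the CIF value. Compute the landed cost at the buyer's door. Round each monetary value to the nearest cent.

CFR: the seller pays costs through ocean freight to the destination port, but not insurance.
Already in the invoice (seller's account under CFR): export clearance, freight — exclude.
CIF value = CFR price + insurance = 17329.59 + 513.86 = 17843.45
Import duty = 17843.45 × 23.1% = 4121.84
Buyer bears: insurance 513.86 + brokerage 298.20 + duty 4121.84 = 4933.90
Landed cost = invoice 17329.59 + 4933.90 = 22263.49

Total landed cost: SGD 22263.49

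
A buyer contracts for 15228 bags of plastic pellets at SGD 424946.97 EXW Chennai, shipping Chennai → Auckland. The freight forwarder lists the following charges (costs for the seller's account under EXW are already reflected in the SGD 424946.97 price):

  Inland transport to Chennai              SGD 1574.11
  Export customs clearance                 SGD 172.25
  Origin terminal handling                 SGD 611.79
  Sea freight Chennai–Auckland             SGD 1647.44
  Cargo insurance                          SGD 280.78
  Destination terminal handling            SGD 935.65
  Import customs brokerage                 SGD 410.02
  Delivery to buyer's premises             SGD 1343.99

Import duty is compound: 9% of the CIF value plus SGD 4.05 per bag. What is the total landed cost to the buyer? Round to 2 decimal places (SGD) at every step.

Total landed cost: SGD 532227.40

EXW: the seller makes goods available at their premises; the buyer bears all onward costs.
CIF value = EXW price + inland to port + export clearance + origin terminal + freight + insurance = 424946.97 + 1574.11 + 172.25 + 611.79 + 1647.44 + 280.78 = 429233.34
Ad valorem component: 429233.34 × 9% = 38631.00
Specific component: 15228 × 4.05 = 61673.40
Import duty = 38631.00 + 61673.40 = 100304.40
Buyer bears: inland to port 1574.11 + export clearance 172.25 + origin terminal 611.79 + freight 1647.44 + insurance 280.78 + destination terminal 935.65 + brokerage 410.02 + delivery 1343.99 + duty 100304.40 = 107280.43
Landed cost = invoice 424946.97 + 107280.43 = 532227.40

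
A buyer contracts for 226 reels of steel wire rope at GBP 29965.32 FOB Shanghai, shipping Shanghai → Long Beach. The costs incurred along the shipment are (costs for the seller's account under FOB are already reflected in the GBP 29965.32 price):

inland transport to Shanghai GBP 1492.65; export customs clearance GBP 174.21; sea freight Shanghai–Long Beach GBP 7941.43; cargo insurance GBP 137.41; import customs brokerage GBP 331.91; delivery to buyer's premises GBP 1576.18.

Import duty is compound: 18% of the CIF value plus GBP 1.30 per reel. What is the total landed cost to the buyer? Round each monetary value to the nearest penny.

FOB: the seller bears costs until goods are on board at the origin port; the buyer bears freight, insurance and all costs thereafter.
Already in the invoice (seller's account under FOB): inland to port, export clearance — exclude.
CIF value = FOB price + freight + insurance = 29965.32 + 7941.43 + 137.41 = 38044.16
Ad valorem component: 38044.16 × 18% = 6847.95
Specific component: 226 × 1.30 = 293.80
Import duty = 6847.95 + 293.80 = 7141.75
Buyer bears: freight 7941.43 + insurance 137.41 + brokerage 331.91 + delivery 1576.18 + duty 7141.75 = 17128.68
Landed cost = invoice 29965.32 + 17128.68 = 47094.00

Total landed cost: GBP 47094.00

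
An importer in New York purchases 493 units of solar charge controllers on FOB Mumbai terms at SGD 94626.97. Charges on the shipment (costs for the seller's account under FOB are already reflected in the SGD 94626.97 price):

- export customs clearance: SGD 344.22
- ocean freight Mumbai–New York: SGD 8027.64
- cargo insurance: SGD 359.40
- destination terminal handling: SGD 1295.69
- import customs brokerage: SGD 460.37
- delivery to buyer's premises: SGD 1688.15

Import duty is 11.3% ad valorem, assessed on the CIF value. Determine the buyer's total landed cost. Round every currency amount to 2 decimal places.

Total landed cost: SGD 118098.80

FOB: the seller bears costs until goods are on board at the origin port; the buyer bears freight, insurance and all costs thereafter.
Already in the invoice (seller's account under FOB): export clearance — exclude.
CIF value = FOB price + freight + insurance = 94626.97 + 8027.64 + 359.40 = 103014.01
Import duty = 103014.01 × 11.3% = 11640.58
Buyer bears: freight 8027.64 + insurance 359.40 + destination terminal 1295.69 + brokerage 460.37 + delivery 1688.15 + duty 11640.58 = 23471.83
Landed cost = invoice 94626.97 + 23471.83 = 118098.80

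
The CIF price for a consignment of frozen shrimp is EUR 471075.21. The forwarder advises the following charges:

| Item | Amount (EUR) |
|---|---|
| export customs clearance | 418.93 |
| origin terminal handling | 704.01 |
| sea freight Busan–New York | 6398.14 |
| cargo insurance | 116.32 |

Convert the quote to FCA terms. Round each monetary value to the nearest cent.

Not relevant to the conversion: export clearance — on the seller under both CIF and FCA; already in the CIF price and stays in the FCA price.
From CIF to FCA, the seller no longer bears: origin terminal, freight, insurance.
FCA price = 471075.21 − 704.01 − 6398.14 − 116.32 = 463856.74

FCA price: EUR 463856.74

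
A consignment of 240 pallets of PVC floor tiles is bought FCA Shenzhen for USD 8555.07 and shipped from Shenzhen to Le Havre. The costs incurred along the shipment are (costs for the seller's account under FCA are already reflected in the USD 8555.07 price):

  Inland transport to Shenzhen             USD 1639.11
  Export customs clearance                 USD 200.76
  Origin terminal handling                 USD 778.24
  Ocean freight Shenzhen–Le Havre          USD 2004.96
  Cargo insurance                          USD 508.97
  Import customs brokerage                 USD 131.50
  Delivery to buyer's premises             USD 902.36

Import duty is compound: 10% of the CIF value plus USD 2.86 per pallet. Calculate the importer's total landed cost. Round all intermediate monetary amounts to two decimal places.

FCA: the seller delivers export-cleared goods to the carrier; the buyer bears costs from that point.
Already in the invoice (seller's account under FCA): inland to port, export clearance — exclude.
CIF value = FCA price + origin terminal + freight + insurance = 8555.07 + 778.24 + 2004.96 + 508.97 = 11847.24
Ad valorem component: 11847.24 × 10% = 1184.72
Specific component: 240 × 2.86 = 686.40
Import duty = 1184.72 + 686.40 = 1871.12
Buyer bears: origin terminal 778.24 + freight 2004.96 + insurance 508.97 + brokerage 131.50 + delivery 902.36 + duty 1871.12 = 6197.15
Landed cost = invoice 8555.07 + 6197.15 = 14752.22

Total landed cost: USD 14752.22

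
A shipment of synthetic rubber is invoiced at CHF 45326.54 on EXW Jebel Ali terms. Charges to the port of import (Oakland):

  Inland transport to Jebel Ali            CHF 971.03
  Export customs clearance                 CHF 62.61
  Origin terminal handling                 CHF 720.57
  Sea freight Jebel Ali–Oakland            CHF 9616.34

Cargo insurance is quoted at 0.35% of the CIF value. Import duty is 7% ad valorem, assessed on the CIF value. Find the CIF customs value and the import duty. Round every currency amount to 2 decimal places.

CIF value: CHF 56896.23; import duty: CHF 3982.74

Let C be the CIF value. C = EXW price + pre-shipment costs + freight + 0.35% × C
C − 0.35% × C = 45326.54 + 971.03 + 62.61 + 720.57 + 9616.34
0.9965 × C = 56697.09
C = 56697.09 / 0.9965 = 56896.23
Insurance premium = 0.35% × 56896.23 = 199.14
Import duty = 56896.23 × 7% = 3982.74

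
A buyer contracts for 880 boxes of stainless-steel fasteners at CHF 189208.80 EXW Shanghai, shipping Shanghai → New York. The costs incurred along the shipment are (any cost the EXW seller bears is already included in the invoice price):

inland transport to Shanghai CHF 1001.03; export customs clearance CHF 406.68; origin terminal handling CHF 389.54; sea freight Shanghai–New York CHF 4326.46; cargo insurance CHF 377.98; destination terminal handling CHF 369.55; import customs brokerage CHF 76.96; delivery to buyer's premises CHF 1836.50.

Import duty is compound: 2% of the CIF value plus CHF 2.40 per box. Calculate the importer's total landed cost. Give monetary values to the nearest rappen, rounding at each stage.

EXW: the seller makes goods available at their premises; the buyer bears all onward costs.
CIF value = EXW price + inland to port + export clearance + origin terminal + freight + insurance = 189208.80 + 1001.03 + 406.68 + 389.54 + 4326.46 + 377.98 = 195710.49
Ad valorem component: 195710.49 × 2% = 3914.21
Specific component: 880 × 2.40 = 2112.00
Import duty = 3914.21 + 2112.00 = 6026.21
Buyer bears: inland to port 1001.03 + export clearance 406.68 + origin terminal 389.54 + freight 4326.46 + insurance 377.98 + destination terminal 369.55 + brokerage 76.96 + delivery 1836.50 + duty 6026.21 = 14810.91
Landed cost = invoice 189208.80 + 14810.91 = 204019.71

Total landed cost: CHF 204019.71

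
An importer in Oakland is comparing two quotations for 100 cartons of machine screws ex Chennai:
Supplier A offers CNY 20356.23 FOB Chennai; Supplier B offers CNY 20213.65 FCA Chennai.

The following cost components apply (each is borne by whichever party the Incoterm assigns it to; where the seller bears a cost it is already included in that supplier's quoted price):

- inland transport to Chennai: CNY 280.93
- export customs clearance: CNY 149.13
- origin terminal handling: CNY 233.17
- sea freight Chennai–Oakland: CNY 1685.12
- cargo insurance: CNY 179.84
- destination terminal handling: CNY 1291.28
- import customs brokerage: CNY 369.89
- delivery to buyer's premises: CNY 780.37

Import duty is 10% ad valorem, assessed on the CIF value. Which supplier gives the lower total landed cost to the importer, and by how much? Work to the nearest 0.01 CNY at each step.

Supplier A (FOB):
CIF value = FOB price + freight + insurance = 20356.23 + 1685.12 + 179.84 = 22221.19
Import duty = 22221.19 × 10% = 2222.12
Buyer bears (A): 1685.12 + 179.84 + 1291.28 + 369.89 + 780.37 = 4306.50
Landed cost (A) = invoice 20356.23 + 4306.50 + duty 2222.12 = 26884.85
Supplier B (FCA):
CIF value = FCA price + origin terminal + freight + insurance = 20213.65 + 233.17 + 1685.12 + 179.84 = 22311.78
Import duty = 22311.78 × 10% = 2231.18
Buyer bears (B): 233.17 + 1685.12 + 179.84 + 1291.28 + 369.89 + 780.37 = 4539.67
Landed cost (B) = invoice 20213.65 + 4539.67 + duty 2231.18 = 26984.50
Difference = |26884.85 − 26984.50| = 99.65

Supplier A is cheaper by CNY 99.65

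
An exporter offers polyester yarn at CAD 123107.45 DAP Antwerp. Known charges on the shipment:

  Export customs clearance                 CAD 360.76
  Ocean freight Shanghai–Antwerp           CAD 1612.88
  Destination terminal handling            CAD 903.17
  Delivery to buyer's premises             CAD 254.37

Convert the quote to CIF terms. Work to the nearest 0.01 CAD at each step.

Not relevant to the conversion: export clearance, freight — on the seller under both DAP and CIF; already in the DAP price and stays in the CIF price.
From DAP to CIF, the seller no longer bears: destination terminal, delivery.
CIF price = 123107.45 − 903.17 − 254.37 = 121949.91

CIF price: CAD 121949.91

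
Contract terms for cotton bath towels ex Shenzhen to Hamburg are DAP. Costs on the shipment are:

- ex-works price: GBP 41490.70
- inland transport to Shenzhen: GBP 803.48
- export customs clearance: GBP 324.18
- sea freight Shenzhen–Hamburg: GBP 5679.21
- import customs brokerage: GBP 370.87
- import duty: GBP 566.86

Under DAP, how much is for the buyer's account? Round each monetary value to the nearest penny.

Buyer's account: GBP 937.73

DAP: the seller bears all costs to the named destination except import duty and clearance.
Seller's account: goods 41490.70 + inland to port 803.48 + export clearance 324.18 + freight 5679.21 = 48297.57
Buyer's account: brokerage 370.87 + duty 566.86 = 937.73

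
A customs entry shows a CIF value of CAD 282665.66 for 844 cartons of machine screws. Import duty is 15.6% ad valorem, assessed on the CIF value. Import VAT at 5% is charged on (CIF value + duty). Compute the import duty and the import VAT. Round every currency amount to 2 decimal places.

Import duty = 282665.66 × 15.6% = 44095.84
VAT base = CIF + duty = 282665.66 + 44095.84 = 326761.50
Import VAT = 326761.50 × 5% = 16338.08

Import duty: CAD 44095.84; import VAT: CAD 16338.08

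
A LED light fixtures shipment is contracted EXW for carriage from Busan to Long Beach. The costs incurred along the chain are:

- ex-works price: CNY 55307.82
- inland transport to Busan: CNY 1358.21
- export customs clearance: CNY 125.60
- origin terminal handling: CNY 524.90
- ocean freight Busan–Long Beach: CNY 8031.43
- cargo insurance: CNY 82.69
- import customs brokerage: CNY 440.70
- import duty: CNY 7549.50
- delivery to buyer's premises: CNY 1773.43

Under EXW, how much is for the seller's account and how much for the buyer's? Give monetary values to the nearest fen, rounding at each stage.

Seller: CNY 55307.82; buyer: CNY 19886.46

EXW: the seller makes goods available at their premises; the buyer bears all onward costs.
Seller's account: goods 55307.82 = 55307.82
Buyer's account: inland to port 1358.21 + export clearance 125.60 + origin terminal 524.90 + freight 8031.43 + insurance 82.69 + brokerage 440.70 + duty 7549.50 + delivery 1773.43 = 19886.46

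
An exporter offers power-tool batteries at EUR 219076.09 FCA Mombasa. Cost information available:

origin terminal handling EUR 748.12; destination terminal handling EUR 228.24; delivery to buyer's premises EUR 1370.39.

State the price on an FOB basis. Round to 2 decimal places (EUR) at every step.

FOB price: EUR 219824.21

Not relevant to the conversion: destination terminal, delivery — on the buyer under both terms; not part of either seller's price.
From FCA to FOB, the seller additionally bears: origin terminal.
FOB price = 219076.09 + 748.12 = 219824.21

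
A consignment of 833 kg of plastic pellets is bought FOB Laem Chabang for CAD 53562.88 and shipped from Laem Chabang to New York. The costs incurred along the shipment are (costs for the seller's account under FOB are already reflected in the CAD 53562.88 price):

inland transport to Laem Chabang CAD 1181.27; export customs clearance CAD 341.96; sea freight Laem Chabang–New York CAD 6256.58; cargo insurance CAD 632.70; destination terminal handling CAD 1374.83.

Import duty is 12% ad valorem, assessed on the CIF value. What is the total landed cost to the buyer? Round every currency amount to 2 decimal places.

FOB: the seller bears costs until goods are on board at the origin port; the buyer bears freight, insurance and all costs thereafter.
Already in the invoice (seller's account under FOB): inland to port, export clearance — exclude.
CIF value = FOB price + freight + insurance = 53562.88 + 6256.58 + 632.70 = 60452.16
Import duty = 60452.16 × 12% = 7254.26
Buyer bears: freight 6256.58 + insurance 632.70 + destination terminal 1374.83 + duty 7254.26 = 15518.37
Landed cost = invoice 53562.88 + 15518.37 = 69081.25

Total landed cost: CAD 69081.25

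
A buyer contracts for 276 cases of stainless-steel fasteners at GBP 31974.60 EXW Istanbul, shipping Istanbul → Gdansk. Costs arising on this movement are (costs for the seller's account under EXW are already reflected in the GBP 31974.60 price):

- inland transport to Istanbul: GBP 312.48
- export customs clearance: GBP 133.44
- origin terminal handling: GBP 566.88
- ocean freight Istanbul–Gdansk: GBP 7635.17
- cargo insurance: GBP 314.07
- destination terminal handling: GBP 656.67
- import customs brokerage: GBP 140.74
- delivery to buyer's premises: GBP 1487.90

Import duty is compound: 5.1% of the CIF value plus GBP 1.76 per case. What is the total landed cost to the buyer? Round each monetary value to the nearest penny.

EXW: the seller makes goods available at their premises; the buyer bears all onward costs.
CIF value = EXW price + inland to port + export clearance + origin terminal + freight + insurance = 31974.60 + 312.48 + 133.44 + 566.88 + 7635.17 + 314.07 = 40936.64
Ad valorem component: 40936.64 × 5.1% = 2087.77
Specific component: 276 × 1.76 = 485.76
Import duty = 2087.77 + 485.76 = 2573.53
Buyer bears: inland to port 312.48 + export clearance 133.44 + origin terminal 566.88 + freight 7635.17 + insurance 314.07 + destination terminal 656.67 + brokerage 140.74 + delivery 1487.90 + duty 2573.53 = 13820.88
Landed cost = invoice 31974.60 + 13820.88 = 45795.48

Total landed cost: GBP 45795.48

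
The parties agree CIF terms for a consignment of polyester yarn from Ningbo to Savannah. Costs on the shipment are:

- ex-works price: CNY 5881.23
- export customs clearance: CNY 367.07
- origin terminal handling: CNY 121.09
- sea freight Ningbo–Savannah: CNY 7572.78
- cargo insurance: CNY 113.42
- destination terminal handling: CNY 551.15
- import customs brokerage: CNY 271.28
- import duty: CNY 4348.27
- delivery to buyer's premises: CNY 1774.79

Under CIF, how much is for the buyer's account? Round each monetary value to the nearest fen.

CIF: the seller pays costs through ocean freight and marine insurance to the destination port.
Seller's account: goods 5881.23 + export clearance 367.07 + origin terminal 121.09 + freight 7572.78 + insurance 113.42 = 14055.59
Buyer's account: destination terminal 551.15 + brokerage 271.28 + duty 4348.27 + delivery 1774.79 = 6945.49

Buyer's account: CNY 6945.49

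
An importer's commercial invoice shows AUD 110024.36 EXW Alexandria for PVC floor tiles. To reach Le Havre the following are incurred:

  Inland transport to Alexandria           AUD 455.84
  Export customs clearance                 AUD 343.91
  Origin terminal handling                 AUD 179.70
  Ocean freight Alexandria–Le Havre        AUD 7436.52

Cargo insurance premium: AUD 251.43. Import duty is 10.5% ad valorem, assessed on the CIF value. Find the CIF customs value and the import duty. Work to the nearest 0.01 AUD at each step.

CIF = EXW price + pre-shipment costs + freight + insurance
CIF = 110024.36 + 455.84 + 343.91 + 179.70 + 7436.52 + 251.43 = 118691.76
Import duty = 118691.76 × 10.5% = 12462.63

CIF value: AUD 118691.76; import duty: AUD 12462.63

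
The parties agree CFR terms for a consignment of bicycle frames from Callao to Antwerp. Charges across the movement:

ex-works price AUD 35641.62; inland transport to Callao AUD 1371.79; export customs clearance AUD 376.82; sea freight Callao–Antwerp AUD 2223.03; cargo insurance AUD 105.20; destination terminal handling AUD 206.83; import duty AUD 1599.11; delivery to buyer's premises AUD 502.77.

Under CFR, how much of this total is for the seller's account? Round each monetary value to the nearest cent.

CFR: the seller pays costs through ocean freight to the destination port, but not insurance.
Seller's account: goods 35641.62 + inland to port 1371.79 + export clearance 376.82 + freight 2223.03 = 39613.26
Buyer's account: insurance 105.20 + destination terminal 206.83 + duty 1599.11 + delivery 502.77 = 2413.91

Seller's account: AUD 39613.26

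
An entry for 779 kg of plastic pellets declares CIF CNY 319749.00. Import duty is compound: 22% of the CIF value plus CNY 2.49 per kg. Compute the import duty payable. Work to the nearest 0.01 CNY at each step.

Import duty: CNY 72284.49

Ad valorem component: 319749.00 × 22% = 70344.78
Specific component: 779 × 2.49 = 1939.71
Import duty = 70344.78 + 1939.71 = 72284.49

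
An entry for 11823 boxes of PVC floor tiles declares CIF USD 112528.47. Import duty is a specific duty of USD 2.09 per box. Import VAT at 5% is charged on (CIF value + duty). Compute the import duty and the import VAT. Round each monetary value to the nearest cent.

Import duty: USD 24710.07; import VAT: USD 6861.93

Import duty = 11823 × 2.09 = 24710.07
VAT base = CIF + duty = 112528.47 + 24710.07 = 137238.54
Import VAT = 137238.54 × 5% = 6861.93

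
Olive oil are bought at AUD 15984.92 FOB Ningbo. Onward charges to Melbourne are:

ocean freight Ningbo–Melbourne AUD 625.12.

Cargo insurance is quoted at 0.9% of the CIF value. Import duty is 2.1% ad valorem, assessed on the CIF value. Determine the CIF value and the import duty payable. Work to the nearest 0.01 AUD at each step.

CIF value: AUD 16760.89; import duty: AUD 351.98

Let C be the CIF value. C = FOB price + freight + 0.9% × C
C − 0.9% × C = 15984.92 + 625.12
0.991 × C = 16610.04
C = 16610.04 / 0.991 = 16760.89
Insurance premium = 0.9% × 16760.89 = 150.85
Import duty = 16760.89 × 2.1% = 351.98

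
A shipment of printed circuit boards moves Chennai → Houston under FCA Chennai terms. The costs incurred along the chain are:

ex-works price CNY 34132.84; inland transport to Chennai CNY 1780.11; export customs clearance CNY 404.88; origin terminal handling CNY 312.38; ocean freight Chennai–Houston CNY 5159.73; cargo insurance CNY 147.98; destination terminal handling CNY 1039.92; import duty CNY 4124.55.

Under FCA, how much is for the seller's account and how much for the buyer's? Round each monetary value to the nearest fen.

Seller: CNY 36317.83; buyer: CNY 10784.56

FCA: the seller delivers export-cleared goods to the carrier; the buyer bears costs from that point.
Seller's account: goods 34132.84 + inland to port 1780.11 + export clearance 404.88 = 36317.83
Buyer's account: origin terminal 312.38 + freight 5159.73 + insurance 147.98 + destination terminal 1039.92 + duty 4124.55 = 10784.56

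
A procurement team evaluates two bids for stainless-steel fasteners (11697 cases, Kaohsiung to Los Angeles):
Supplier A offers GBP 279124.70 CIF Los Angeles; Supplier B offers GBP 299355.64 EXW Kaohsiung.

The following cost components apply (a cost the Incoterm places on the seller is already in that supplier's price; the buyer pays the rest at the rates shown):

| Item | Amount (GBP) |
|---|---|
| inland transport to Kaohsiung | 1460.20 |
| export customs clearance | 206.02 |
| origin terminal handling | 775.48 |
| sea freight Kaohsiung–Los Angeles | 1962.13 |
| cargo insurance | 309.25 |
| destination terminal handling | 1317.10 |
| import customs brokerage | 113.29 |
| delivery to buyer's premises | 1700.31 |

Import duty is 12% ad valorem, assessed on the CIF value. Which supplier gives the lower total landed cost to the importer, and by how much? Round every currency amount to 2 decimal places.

Supplier A is cheaper by GBP 27937.31

Supplier A (CIF):
The CIF price already equals the CIF value: 279124.70
Import duty = 279124.70 × 12% = 33494.96
Buyer bears (A): 1317.10 + 113.29 + 1700.31 = 3130.70
Landed cost (A) = invoice 279124.70 + 3130.70 + duty 33494.96 = 315750.36
Supplier B (EXW):
CIF value = EXW price + inland to port + export clearance + origin terminal + freight + insurance = 299355.64 + 1460.20 + 206.02 + 775.48 + 1962.13 + 309.25 = 304068.72
Import duty = 304068.72 × 12% = 36488.25
Buyer bears (B): 1460.20 + 206.02 + 775.48 + 1962.13 + 309.25 + 1317.10 + 113.29 + 1700.31 = 7843.78
Landed cost (B) = invoice 299355.64 + 7843.78 + duty 36488.25 = 343687.67
Difference = |315750.36 − 343687.67| = 27937.31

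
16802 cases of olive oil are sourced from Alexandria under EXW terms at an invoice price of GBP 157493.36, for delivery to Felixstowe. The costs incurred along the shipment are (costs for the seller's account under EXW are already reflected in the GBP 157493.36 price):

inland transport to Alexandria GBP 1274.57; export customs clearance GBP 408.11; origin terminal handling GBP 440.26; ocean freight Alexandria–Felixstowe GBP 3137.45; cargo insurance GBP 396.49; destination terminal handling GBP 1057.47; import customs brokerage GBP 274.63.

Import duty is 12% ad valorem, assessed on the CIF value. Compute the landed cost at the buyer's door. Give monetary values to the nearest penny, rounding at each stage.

Total landed cost: GBP 184060.37

EXW: the seller makes goods available at their premises; the buyer bears all onward costs.
CIF value = EXW price + inland to port + export clearance + origin terminal + freight + insurance = 157493.36 + 1274.57 + 408.11 + 440.26 + 3137.45 + 396.49 = 163150.24
Import duty = 163150.24 × 12% = 19578.03
Buyer bears: inland to port 1274.57 + export clearance 408.11 + origin terminal 440.26 + freight 3137.45 + insurance 396.49 + destination terminal 1057.47 + brokerage 274.63 + duty 19578.03 = 26567.01
Landed cost = invoice 157493.36 + 26567.01 = 184060.37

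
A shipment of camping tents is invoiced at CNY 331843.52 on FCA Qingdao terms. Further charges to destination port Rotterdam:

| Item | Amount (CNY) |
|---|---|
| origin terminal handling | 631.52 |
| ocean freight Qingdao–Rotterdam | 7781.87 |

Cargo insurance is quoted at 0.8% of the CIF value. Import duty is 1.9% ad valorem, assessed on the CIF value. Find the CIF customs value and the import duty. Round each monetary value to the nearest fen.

CIF value: CNY 343000.92; import duty: CNY 6517.02

Let C be the CIF value. C = FCA price + pre-shipment costs + freight + 0.8% × C
C − 0.8% × C = 331843.52 + 631.52 + 7781.87
0.992 × C = 340256.91
C = 340256.91 / 0.992 = 343000.92
Insurance premium = 0.8% × 343000.92 = 2744.01
Import duty = 343000.92 × 1.9% = 6517.02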